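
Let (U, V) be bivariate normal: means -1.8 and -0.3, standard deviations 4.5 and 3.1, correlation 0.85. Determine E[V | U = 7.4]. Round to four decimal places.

5.0871

The regression of V on U has slope ρ·σ_V/σ_U and passes through (μ_U, μ_V).
E[V | U=7.4] = -0.3 + (0.85)·(3.1/4.5)·(7.4 − (-1.8)) = -0.3 + (0.585556)·(9.2) = 5.0871.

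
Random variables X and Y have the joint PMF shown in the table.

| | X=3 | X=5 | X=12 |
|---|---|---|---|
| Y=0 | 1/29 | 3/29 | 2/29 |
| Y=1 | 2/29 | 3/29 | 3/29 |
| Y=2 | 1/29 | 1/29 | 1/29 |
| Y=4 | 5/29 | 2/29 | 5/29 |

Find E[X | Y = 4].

85/12

P(Y = 4) = 12/29.
Σ X·P over the event = 3·(5/29) + 5·(2/29) + 12·(5/29) = 85/29.
E[X | Y = 4] = (85/29) / (12/29) = 85/12.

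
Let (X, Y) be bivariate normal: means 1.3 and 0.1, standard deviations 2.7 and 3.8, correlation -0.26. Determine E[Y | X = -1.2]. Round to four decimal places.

1.0148

E[Y | X=x] = μ_Y + ρ(σ_Y/σ_X)(x − μ_X) for jointly normal variables.
E[Y | X=-1.2] = 0.1 + (-0.26)·(3.8/2.7)·(-1.2 − (1.3)) = 0.1 + (-0.36593)·(-2.5) = 1.0148.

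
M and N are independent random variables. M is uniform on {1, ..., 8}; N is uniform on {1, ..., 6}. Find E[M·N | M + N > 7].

70/3

P(M + N > 7) = 9/16.
Summing MN·P(x,y) over outcomes with M + N > 7 gives 105/8.
E[M·N | M + N > 7] = (105/8) / (9/16) = 70/3.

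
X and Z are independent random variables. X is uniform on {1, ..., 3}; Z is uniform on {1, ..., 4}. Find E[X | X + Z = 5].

2

P(X + Z = 5) = 1/4.
Summing X·P(x,y) over outcomes with X + Z = 5 gives 1/2.
E[X | X + Z = 5] = (1/2) / (1/4) = 2.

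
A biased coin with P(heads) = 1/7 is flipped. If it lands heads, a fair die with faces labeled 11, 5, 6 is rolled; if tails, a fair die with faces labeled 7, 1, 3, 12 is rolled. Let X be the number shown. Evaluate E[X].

E[X | heads] = (11+5+6)/3 = 22/3.
E[X | tails] = (7+1+3+12)/4 = 23/4.
E[X] = (1/7)·(22/3) + (6/7)·(23/4) = 251/42.

251/42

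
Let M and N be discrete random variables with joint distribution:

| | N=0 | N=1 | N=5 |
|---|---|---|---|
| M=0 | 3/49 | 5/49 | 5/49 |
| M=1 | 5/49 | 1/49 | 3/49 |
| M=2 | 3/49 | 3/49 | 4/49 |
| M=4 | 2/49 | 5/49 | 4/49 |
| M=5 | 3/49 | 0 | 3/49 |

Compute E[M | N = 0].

P(N = 0) = 16/49.
Σ M·P over the event = 0·(3/49) + 1·(5/49) + 2·(3/49) + 4·(2/49) + 5·(3/49) = 34/49.
E[M | N = 0] = (34/49) / (16/49) = 17/8.

17/8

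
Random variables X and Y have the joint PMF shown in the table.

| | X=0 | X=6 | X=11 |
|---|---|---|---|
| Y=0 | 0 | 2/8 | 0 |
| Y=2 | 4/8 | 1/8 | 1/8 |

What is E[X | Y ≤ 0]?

P(Y ≤ 0) = 1/4.
Σ X·P over the event = 6·(2/8) = 3/2.
E[X | Y ≤ 0] = (3/2) / (1/4) = 6.

6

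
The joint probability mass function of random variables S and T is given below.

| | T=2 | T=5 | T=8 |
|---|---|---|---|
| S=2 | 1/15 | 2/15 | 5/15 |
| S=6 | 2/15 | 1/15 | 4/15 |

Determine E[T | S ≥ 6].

P(S ≥ 6) = 7/15.
Σ T·P over the event = 2·(2/15) + 5·(1/15) + 8·(4/15) = 41/15.
E[T | S ≥ 6] = (41/15) / (7/15) = 41/7.

41/7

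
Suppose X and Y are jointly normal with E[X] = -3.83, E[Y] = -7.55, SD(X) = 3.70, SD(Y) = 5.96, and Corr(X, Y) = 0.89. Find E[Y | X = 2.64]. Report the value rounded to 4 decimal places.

For a bivariate normal, E[Y | X=x] = μ_Y + ρ·(σ_Y/σ_X)·(x − μ_X).
E[Y | X=2.64] = -7.55 + (0.89)·(5.96/3.70)·(2.64 − (-3.83)) = -7.55 + (1.43362)·(6.47) = 1.7255.

1.7255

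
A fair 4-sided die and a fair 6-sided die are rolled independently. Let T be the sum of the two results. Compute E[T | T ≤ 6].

P(T ≤ 6) = 7/12.
Σ over the event: 2·1/24 + 3·1/12 + 4·1/8 + 5·1/6 + 6·1/6 = 8/3.
E[T | T ≤ 6] = (8/3) / (7/12) = 32/7.

32/7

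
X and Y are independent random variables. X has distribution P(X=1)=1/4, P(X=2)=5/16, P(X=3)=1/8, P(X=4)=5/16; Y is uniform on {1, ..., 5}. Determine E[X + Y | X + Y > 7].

101/12

P(X + Y > 7) = 3/20.
Summing (X+Y)·P(x,y) over outcomes with X + Y > 7 gives 101/80.
E[X + Y | X + Y > 7] = (101/80) / (3/20) = 101/12.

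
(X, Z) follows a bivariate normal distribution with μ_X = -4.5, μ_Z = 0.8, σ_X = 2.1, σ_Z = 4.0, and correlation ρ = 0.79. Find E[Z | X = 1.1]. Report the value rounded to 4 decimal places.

9.2267

The regression of Z on X has slope ρ·σ_Z/σ_X and passes through (μ_X, μ_Z).
E[Z | X=1.1] = 0.8 + (0.79)·(4.0/2.1)·(1.1 − (-4.5)) = 0.8 + (1.50476)·(5.6) = 9.2267.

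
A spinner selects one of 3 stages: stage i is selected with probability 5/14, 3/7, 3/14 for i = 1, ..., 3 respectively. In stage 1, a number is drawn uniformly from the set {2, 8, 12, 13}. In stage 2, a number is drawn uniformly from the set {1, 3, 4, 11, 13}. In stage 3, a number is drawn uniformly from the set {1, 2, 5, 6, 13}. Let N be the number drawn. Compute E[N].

281/40

E[N | stage 1] = (2+8+12+13)/4 = 35/4.
E[N | stage 2] = (1+3+4+11+13)/5 = 32/5.
E[N | stage 3] = (1+2+5+6+13)/5 = 27/5.
By the law of total expectation,
E[N] = (5/14)·(35/4) + (3/7)·(32/5) + (3/14)·(27/5) = 281/40.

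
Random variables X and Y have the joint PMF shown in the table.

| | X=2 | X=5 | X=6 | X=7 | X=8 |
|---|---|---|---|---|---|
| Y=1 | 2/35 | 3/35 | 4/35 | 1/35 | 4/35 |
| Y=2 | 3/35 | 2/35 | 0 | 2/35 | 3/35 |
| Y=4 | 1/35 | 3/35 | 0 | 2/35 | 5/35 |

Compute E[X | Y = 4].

71/11

P(Y = 4) = 11/35.
Σ X·P over the event = 2·(1/35) + 5·(3/35) + 7·(2/35) + 8·(5/35) = 71/35.
E[X | Y = 4] = (71/35) / (11/35) = 71/11.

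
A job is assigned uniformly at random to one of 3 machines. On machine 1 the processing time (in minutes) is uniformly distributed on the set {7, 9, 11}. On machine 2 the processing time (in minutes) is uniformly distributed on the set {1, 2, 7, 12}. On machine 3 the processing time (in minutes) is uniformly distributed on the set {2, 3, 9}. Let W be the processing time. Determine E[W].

E[W | machine 1] = (7+9+11)/3 = 9.
E[W | machine 2] = (1+2+7+12)/4 = 11/2.
E[W | machine 3] = (2+3+9)/3 = 14/3.
E[W] = (1/3)·(9) + (1/3)·(11/2) + (1/3)·(14/3) = 115/18.

115/18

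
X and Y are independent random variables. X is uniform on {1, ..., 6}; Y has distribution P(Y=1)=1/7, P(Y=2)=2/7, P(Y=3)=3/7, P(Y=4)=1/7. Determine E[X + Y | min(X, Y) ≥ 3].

P(min(X, Y) ≥ 3) = 8/21.
Summing (X+Y)·P(x,y) over outcomes with min(X, Y) ≥ 3 gives 62/21.
E[X + Y | min(X, Y) ≥ 3] = (62/21) / (8/21) = 31/4.

31/4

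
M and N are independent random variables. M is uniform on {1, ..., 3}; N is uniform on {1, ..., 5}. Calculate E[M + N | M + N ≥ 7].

22/3

Outcomes with M + N ≥ 7: (2,5), (3,4), (3,5), each with probability 1/15.
E[M + N | M + N ≥ 7] = (7 + 7 + 8) / 3 = 22/3.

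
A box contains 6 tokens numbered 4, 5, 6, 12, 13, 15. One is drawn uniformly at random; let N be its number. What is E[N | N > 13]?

15

P(N > 13) = 1/6.
Σ over the event: 15·1/6 = 5/2.
E[N | N > 13] = (5/2) / (1/6) = 15.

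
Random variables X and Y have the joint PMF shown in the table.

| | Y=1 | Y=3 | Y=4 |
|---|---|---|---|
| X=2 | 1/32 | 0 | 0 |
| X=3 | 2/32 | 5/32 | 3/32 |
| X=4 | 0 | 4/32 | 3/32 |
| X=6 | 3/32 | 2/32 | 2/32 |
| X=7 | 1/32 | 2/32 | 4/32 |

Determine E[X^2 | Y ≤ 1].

179/7

P(Y ≤ 1) = 7/32.
Σ X^2·P over the event = 4·(1/32) + 9·(2/32) + 36·(3/32) + 49·(1/32) = 179/32.
E[X^2 | Y ≤ 1] = (179/32) / (7/32) = 179/7.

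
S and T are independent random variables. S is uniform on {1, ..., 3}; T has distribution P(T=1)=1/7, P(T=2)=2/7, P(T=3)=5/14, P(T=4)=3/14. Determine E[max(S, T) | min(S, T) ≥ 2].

37/12

P(min(S, T) ≥ 2) = 4/7.
Summing max(S,T)·P(x,y) over outcomes with min(S, T) ≥ 2 gives 37/21.
E[max(S, T) | min(S, T) ≥ 2] = (37/21) / (4/7) = 37/12.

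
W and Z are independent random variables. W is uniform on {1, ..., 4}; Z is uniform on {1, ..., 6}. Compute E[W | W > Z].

P(W > Z) = 1/4.
Summing W·P(x,y) over outcomes with W > Z gives 5/6.
E[W | W > Z] = (5/6) / (1/4) = 10/3.

10/3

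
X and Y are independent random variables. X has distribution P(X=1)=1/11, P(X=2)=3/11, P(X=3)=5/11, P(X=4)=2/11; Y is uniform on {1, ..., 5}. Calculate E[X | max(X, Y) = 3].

52/19

P(max(X, Y) = 3) = 19/55.
Summing X·P(x,y) over outcomes with max(X, Y) = 3 gives 52/55.
E[X | max(X, Y) = 3] = (52/55) / (19/55) = 52/19.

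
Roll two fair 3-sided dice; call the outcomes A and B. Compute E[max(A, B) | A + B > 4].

3

Outcomes with A + B > 4: (2,3), (3,2), (3,3), each with probability 1/9.
E[max(A, B) | A + B > 4] = (3 + 3 + 3) / 3 = 3.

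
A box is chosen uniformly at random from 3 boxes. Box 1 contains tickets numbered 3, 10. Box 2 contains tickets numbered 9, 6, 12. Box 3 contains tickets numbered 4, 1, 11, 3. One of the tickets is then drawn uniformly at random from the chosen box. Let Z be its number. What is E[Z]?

27/4

E[Z | box 1] = (3+10)/2 = 13/2.
E[Z | box 2] = (9+6+12)/3 = 9.
E[Z | box 3] = (4+1+11+3)/4 = 19/4.
E[Z] = (1/3)·(13/2) + (1/3)·(9) + (1/3)·(19/4) = 27/4.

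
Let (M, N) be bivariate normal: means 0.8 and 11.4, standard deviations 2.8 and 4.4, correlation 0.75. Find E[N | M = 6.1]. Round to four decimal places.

For a bivariate normal, E[N | M=x] = μ_N + ρ·(σ_N/σ_M)·(x − μ_M).
E[N | M=6.1] = 11.4 + (0.75)·(4.4/2.8)·(6.1 − (0.8)) = 11.4 + (1.17857)·(5.3) = 17.6464.

17.6464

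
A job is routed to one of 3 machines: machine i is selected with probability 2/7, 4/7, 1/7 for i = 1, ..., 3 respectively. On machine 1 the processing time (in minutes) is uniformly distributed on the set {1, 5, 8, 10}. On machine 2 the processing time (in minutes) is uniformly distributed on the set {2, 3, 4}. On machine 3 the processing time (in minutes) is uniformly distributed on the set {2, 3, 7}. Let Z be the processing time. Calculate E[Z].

4

E[Z | machine 1] = (1+5+8+10)/4 = 6.
E[Z | machine 2] = (2+3+4)/3 = 3.
E[Z | machine 3] = (2+3+7)/3 = 4.
By the law of total expectation,
E[Z] = (2/7)·(6) + (4/7)·(3) + (1/7)·(4) = 4.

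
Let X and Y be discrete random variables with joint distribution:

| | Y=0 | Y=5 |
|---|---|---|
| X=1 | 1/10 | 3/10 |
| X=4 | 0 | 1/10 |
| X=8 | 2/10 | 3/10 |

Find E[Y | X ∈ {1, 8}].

P(X ∈ {1, 8}) = 9/10.
Σ Y·P over the event = 0·(1/10) + 5·(3/10) + 0·(2/10) + 5·(3/10) = 3.
E[Y | X ∈ {1, 8}] = (3) / (9/10) = 10/3.

10/3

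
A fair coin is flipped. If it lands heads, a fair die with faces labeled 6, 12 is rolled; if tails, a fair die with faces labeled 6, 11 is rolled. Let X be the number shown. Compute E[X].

E[X | heads] = (6+12)/2 = 9.
E[X | tails] = (6+11)/2 = 17/2.
E[X] = (1/2)·(9) + (1/2)·(17/2) = 35/4.

35/4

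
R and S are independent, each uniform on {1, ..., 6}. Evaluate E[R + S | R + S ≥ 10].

Outcomes with R + S ≥ 10: (4,6), (5,5), (5,6), (6,4), (6,5), (6,6), each with probability 1/36.
E[R + S | R + S ≥ 10] = (10 + 10 + 11 + 10 + 11 + 12) / 6 = 32/3.

32/3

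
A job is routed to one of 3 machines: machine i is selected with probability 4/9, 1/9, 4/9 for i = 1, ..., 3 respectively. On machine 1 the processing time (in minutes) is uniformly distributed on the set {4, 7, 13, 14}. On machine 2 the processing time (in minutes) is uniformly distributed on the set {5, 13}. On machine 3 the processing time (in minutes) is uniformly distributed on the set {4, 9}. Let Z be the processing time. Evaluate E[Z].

73/9

E[Z | machine 1] = (4+7+13+14)/4 = 19/2.
E[Z | machine 2] = (5+13)/2 = 9.
E[Z | machine 3] = (4+9)/2 = 13/2.
By the law of total expectation,
E[Z] = (4/9)·(19/2) + (1/9)·(9) + (4/9)·(13/2) = 73/9.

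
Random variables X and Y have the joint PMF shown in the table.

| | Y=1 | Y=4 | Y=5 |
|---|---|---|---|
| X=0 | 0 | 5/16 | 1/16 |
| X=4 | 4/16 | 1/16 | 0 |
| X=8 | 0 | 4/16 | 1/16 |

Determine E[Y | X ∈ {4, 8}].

29/10

P(X ∈ {4, 8}) = 5/8.
Σ Y·P over the event = 1·(4/16) + 4·(1/16) + 4·(4/16) + 5·(1/16) = 29/16.
E[Y | X ∈ {4, 8}] = (29/16) / (5/8) = 29/10.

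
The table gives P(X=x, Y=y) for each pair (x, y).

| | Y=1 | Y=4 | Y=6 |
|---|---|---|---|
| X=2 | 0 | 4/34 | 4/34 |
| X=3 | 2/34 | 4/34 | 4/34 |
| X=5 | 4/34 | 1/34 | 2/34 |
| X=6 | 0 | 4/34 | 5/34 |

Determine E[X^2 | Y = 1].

P(Y = 1) = 3/17.
Σ X^2·P over the event = 9·(2/34) + 25·(4/34) = 59/17.
E[X^2 | Y = 1] = (59/17) / (3/17) = 59/3.

59/3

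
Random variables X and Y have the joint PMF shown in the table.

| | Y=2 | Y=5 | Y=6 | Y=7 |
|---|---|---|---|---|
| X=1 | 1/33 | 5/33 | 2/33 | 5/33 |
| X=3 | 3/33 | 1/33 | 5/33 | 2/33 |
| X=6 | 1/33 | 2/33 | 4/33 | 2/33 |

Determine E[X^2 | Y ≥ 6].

P(Y ≥ 6) = 20/33.
Σ X^2·P over the event = 1·(2/33) + 1·(5/33) + 9·(5/33) + 9·(2/33) + 36·(4/33) + 36·(2/33) = 26/3.
E[X^2 | Y ≥ 6] = (26/3) / (20/33) = 143/10.

143/10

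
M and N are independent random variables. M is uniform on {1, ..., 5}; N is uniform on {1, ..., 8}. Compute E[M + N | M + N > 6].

46/5

P(M + N > 6) = 5/8.
Summing (M+N)·P(x,y) over outcomes with M + N > 6 gives 23/4.
E[M + N | M + N > 6] = (23/4) / (5/8) = 46/5.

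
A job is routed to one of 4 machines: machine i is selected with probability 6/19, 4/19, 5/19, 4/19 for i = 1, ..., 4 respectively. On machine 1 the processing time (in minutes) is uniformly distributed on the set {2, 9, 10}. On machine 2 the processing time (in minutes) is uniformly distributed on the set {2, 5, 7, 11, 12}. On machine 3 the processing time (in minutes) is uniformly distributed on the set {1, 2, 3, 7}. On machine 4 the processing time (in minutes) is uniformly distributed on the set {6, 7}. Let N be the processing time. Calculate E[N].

2277/380

E[N | machine 1] = (2+9+10)/3 = 7.
E[N | machine 2] = (2+5+7+11+12)/5 = 37/5.
E[N | machine 3] = (1+2+3+7)/4 = 13/4.
E[N | machine 4] = (6+7)/2 = 13/2.
By the law of total expectation,
E[N] = (6/19)·(7) + (4/19)·(37/5) + (5/19)·(13/4) + (4/19)·(13/2) = 2277/380.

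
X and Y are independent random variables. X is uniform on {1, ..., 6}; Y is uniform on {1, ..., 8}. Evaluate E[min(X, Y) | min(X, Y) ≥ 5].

43/8

Outcomes with min(X, Y) ≥ 5: (5,5), (5,6), (5,7), (5,8), (6,5), (6,6), (6,7), (6,8), each with probability 1/48.
E[min(X, Y) | min(X, Y) ≥ 5] = (5 + 5 + 5 + 5 + 5 + 6 + 6 + 6) / 8 = 43/8.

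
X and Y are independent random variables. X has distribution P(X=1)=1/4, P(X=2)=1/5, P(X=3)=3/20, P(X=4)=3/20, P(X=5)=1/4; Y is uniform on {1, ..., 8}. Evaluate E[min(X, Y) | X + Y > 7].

265/79

P(X + Y > 7) = 79/160.
Summing min(X,Y)·P(x,y) over outcomes with X + Y > 7 gives 53/32.
E[min(X, Y) | X + Y > 7] = (53/32) / (79/160) = 265/79.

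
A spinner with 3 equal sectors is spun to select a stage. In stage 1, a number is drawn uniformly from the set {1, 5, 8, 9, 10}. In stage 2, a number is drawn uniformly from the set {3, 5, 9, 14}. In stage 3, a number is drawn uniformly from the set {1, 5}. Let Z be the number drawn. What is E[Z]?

347/60

E[Z | stage 1] = (1+5+8+9+10)/5 = 33/5.
E[Z | stage 2] = (3+5+9+14)/4 = 31/4.
E[Z | stage 3] = (1+5)/2 = 3.
By the law of total expectation,
E[Z] = (1/3)·(33/5) + (1/3)·(31/4) + (1/3)·(3) = 347/60.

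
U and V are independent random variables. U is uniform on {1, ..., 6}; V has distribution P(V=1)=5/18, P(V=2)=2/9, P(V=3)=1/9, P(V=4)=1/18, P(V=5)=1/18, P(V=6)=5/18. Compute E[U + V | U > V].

P(U > V) = 25/54.
Summing (U+V)·P(x,y) over outcomes with U > V gives 307/108.
E[U + V | U > V] = (307/108) / (25/54) = 307/50.

307/50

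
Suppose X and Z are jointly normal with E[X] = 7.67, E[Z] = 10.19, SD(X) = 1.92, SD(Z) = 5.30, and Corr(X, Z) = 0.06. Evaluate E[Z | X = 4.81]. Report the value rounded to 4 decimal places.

9.7163

E[Z | X=x] = μ_Z + ρ(σ_Z/σ_X)(x − μ_X) for jointly normal variables.
E[Z | X=4.81] = 10.19 + (0.06)·(5.30/1.92)·(4.81 − (7.67)) = 10.19 + (0.16562)·(-2.86) = 9.7163.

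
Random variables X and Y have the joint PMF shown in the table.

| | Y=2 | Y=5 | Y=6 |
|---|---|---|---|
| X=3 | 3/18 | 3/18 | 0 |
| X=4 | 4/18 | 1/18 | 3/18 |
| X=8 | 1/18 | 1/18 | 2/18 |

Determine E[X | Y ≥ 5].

P(Y ≥ 5) = 5/9.
Σ X·P over the event = 3·(3/18) + 4·(1/18) + 4·(3/18) + 8·(1/18) + 8·(2/18) = 49/18.
E[X | Y ≥ 5] = (49/18) / (5/9) = 49/10.

49/10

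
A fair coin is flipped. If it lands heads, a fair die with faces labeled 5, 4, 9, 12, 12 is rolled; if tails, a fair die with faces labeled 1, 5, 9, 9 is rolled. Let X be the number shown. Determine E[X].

E[X | heads] = (5+4+9+12+12)/5 = 42/5.
E[X | tails] = (1+5+9+9)/4 = 6.
E[X] = (1/2)·(42/5) + (1/2)·(6) = 36/5.

36/5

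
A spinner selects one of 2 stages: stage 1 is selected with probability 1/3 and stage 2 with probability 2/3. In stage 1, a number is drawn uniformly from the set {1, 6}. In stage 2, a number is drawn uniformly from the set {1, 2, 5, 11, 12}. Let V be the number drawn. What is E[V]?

E[V | stage 1] = (1+6)/2 = 7/2.
E[V | stage 2] = (1+2+5+11+12)/5 = 31/5.
E[V] = (1/3)·(7/2) + (2/3)·(31/5) = 53/10.

53/10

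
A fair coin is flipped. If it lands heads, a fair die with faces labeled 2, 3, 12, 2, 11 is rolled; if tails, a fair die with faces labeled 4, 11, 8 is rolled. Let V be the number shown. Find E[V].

E[V | heads] = (2+3+12+2+11)/5 = 6.
E[V | tails] = (4+11+8)/3 = 23/3.
By the law of total expectation,
E[V] = (1/2)·(6) + (1/2)·(23/3) = 41/6.

41/6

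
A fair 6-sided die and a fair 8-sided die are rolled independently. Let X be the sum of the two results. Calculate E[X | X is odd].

8

P(X is odd) = 1/2.
Σ over the event: 3·1/24 + 5·1/12 + 7·1/8 + 9·1/8 + 11·1/12 + 13·1/24 = 4.
E[X | X is odd] = (4) / (1/2) = 8.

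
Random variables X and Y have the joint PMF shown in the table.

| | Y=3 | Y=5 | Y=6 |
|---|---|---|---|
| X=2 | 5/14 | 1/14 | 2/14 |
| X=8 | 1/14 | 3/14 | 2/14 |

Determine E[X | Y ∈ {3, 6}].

P(Y ∈ {3, 6}) = 5/7.
Σ X·P over the event = 2·(5/14) + 2·(2/14) + 8·(1/14) + 8·(2/14) = 19/7.
E[X | Y ∈ {3, 6}] = (19/7) / (5/7) = 19/5.

19/5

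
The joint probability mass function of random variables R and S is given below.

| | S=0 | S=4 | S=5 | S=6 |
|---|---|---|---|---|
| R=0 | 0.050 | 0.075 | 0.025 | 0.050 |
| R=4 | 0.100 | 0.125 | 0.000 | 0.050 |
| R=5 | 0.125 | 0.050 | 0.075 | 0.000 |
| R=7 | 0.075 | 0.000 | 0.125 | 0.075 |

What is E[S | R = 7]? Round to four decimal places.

3.9091

P(R = 7) = 0.275.
Σ S·P over the event = 0·(0.075) + 5·(0.125) + 6·(0.075) = 1.075.
E[S | R = 7] = (1.075) / (0.275) = 3.9091.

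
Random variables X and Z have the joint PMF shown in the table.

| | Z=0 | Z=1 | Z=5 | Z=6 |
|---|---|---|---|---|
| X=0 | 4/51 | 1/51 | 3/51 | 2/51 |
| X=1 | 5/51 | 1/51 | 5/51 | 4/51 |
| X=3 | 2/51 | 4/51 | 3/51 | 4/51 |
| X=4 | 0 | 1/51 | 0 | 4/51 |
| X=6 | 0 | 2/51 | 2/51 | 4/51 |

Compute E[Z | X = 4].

5

P(X = 4) = 5/51.
Σ Z·P over the event = 1·(1/51) + 6·(4/51) = 25/51.
E[Z | X = 4] = (25/51) / (5/51) = 5.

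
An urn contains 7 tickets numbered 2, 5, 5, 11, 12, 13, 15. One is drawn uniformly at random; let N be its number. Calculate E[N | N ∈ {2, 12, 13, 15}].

P(N ∈ {2, 12, 13, 15}) = 4/7.
Σ over the event: 2·1/7 + 12·1/7 + 13·1/7 + 15·1/7 = 6.
E[N | N ∈ {2, 12, 13, 15}] = (6) / (4/7) = 21/2.

21/2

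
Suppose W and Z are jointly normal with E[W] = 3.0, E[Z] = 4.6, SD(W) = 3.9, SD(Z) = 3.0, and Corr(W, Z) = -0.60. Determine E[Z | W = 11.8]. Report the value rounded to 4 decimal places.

0.5385

The regression of Z on W has slope ρ·σ_Z/σ_W and passes through (μ_W, μ_Z).
E[Z | W=11.8] = 4.6 + (-0.60)·(3.0/3.9)·(11.8 − (3.0)) = 4.6 + (-0.461538)·(8.8) = 0.5385.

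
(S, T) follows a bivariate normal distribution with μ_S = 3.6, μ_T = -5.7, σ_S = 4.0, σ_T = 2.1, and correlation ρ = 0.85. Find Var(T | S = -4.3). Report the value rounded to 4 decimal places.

The conditional variance in a bivariate normal is σ_T²(1 − ρ²), independent of x.
Var(T | S=-4.3) = (2.1)²·(1 − (0.85)²) = 4.41·0.2775 = 1.2238.

1.2238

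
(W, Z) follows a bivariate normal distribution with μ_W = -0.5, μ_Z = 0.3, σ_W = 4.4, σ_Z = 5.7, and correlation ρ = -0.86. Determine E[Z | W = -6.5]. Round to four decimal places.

For a bivariate normal, E[Z | W=x] = μ_Z + ρ·(σ_Z/σ_W)·(x − μ_W).
E[Z | W=-6.5] = 0.3 + (-0.86)·(5.7/4.4)·(-6.5 − (-0.5)) = 0.3 + (-1.11409)·(-6) = 6.9845.

6.9845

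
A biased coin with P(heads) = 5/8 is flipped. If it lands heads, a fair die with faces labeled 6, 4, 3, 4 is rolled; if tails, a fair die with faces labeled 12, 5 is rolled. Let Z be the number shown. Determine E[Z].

187/32

E[Z | heads] = (6+4+3+4)/4 = 17/4.
E[Z | tails] = (12+5)/2 = 17/2.
E[Z] = (5/8)·(17/4) + (3/8)·(17/2) = 187/32.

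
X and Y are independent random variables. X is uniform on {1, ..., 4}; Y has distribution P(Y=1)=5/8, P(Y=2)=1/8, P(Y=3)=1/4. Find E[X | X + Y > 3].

P(X + Y > 3) = 21/32.
Summing X·P(x,y) over outcomes with X + Y > 3 gives 2.
E[X | X + Y > 3] = (2) / (21/32) = 64/21.

64/21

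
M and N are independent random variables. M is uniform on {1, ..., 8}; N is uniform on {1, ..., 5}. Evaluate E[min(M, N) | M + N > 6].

P(M + N > 6) = 5/8.
Summing min(M,N)·P(x,y) over outcomes with M + N > 6 gives 39/20.
E[min(M, N) | M + N > 6] = (39/20) / (5/8) = 78/25.

78/25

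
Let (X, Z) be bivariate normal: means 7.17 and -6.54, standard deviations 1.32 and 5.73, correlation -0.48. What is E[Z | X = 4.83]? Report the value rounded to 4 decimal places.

-1.6643

E[Z | X=x] = μ_Z + ρ(σ_Z/σ_X)(x − μ_X) for jointly normal variables.
E[Z | X=4.83] = -6.54 + (-0.48)·(5.73/1.32)·(4.83 − (7.17)) = -6.54 + (-2.08364)·(-2.34) = -1.6643.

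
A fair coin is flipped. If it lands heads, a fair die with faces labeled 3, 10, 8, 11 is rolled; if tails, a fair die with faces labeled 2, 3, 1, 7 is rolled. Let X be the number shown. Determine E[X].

E[X | heads] = (3+10+8+11)/4 = 8.
E[X | tails] = (2+3+1+7)/4 = 13/4.
By the law of total expectation,
E[X] = (1/2)·(8) + (1/2)·(13/4) = 45/8.

45/8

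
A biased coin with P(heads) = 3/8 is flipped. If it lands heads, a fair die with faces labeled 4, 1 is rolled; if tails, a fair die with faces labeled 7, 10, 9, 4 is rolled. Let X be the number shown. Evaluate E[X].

45/8

E[X | heads] = (4+1)/2 = 5/2.
E[X | tails] = (7+10+9+4)/4 = 15/2.
By the law of total expectation,
E[X] = (3/8)·(5/2) + (5/8)·(15/2) = 45/8.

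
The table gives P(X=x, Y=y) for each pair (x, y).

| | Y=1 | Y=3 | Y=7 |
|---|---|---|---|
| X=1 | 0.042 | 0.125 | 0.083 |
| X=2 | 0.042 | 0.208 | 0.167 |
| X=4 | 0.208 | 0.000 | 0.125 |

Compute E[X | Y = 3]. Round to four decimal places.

P(Y = 3) = 0.333.
Σ X·P over the event = 1·(0.125) + 2·(0.208) = 0.541.
E[X | Y = 3] = (0.541) / (0.333) = 1.6246.

1.6246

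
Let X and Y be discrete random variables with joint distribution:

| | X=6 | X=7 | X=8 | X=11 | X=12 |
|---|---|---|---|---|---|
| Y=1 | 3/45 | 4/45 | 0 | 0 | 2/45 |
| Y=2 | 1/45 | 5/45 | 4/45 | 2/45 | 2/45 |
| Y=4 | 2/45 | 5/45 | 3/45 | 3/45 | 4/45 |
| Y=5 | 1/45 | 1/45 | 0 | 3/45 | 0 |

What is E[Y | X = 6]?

18/7

P(X = 6) = 7/45.
Summing Y·P(X=x,Y=y) over the conditioning event gives 2/5.
E[Y | X = 6] = (2/5) / (7/45) = 18/7.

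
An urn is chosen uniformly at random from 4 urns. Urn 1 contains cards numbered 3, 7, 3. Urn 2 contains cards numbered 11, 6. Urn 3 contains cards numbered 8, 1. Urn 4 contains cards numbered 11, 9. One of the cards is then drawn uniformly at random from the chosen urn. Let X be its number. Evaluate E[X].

E[X | urn 1] = (3+7+3)/3 = 13/3.
E[X | urn 2] = (11+6)/2 = 17/2.
E[X | urn 3] = (8+1)/2 = 9/2.
E[X | urn 4] = (11+9)/2 = 10.
E[X] = (1/4)·(13/3) + (1/4)·(17/2) + (1/4)·(9/2) + (1/4)·(10) = 41/6.

41/6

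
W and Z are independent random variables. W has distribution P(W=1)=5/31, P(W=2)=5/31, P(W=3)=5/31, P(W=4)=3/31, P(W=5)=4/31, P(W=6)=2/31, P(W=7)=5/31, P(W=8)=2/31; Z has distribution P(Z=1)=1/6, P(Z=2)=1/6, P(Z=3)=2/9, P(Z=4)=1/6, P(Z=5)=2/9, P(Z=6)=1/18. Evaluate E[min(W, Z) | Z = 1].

P(Z = 1) = 1/6.
Summing min(W,Z)·P(x,y) over outcomes with Z = 1 gives 1/6.
E[min(W, Z) | Z = 1] = (1/6) / (1/6) = 1.

1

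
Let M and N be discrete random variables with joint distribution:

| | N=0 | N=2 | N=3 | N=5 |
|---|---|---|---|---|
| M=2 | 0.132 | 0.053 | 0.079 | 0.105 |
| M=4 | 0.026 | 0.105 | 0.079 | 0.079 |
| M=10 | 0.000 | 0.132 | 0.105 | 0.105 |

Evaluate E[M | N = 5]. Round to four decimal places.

P(N = 5) = 0.289.
Σ M·P over the event = 2·(0.105) + 4·(0.079) + 10·(0.105) = 1.576.
E[M | N = 5] = (1.576) / (0.289) = 5.4533.

5.4533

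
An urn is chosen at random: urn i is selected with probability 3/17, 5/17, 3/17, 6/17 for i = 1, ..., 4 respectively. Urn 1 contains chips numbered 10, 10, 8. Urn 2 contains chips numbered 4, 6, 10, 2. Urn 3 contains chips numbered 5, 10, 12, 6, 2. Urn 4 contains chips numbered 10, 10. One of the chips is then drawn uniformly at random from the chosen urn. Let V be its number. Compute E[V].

273/34

E[V | urn 1] = (10+10+8)/3 = 28/3.
E[V | urn 2] = (4+6+10+2)/4 = 11/2.
E[V | urn 3] = (5+10+12+6+2)/5 = 7.
E[V | urn 4] = (10+10)/2 = 10.
By the law of total expectation,
E[V] = (3/17)·(28/3) + (5/17)·(11/2) + (3/17)·(7) + (6/17)·(10) = 273/34.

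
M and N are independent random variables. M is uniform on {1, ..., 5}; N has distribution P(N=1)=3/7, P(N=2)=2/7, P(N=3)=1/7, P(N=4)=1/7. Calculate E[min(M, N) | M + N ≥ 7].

P(M + N ≥ 7) = 1/5.
Summing min(M,N)·P(x,y) over outcomes with M + N ≥ 7 gives 3/5.
E[min(M, N) | M + N ≥ 7] = (3/5) / (1/5) = 3.

3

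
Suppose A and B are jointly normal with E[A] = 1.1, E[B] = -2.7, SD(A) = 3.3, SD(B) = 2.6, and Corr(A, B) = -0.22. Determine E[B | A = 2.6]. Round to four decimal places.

-2.9600

The regression of B on A has slope ρ·σ_B/σ_A and passes through (μ_A, μ_B).
E[B | A=2.6] = -2.7 + (-0.22)·(2.6/3.3)·(2.6 − (1.1)) = -2.7 + (-0.17333)·(1.5) = -2.9600.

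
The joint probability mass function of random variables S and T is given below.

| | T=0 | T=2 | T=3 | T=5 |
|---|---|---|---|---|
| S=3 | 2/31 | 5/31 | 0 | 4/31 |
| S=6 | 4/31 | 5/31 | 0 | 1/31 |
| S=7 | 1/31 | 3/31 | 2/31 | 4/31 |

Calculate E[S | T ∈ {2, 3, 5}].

21/4

P(T ∈ {2, 3, 5}) = 24/31.
Σ S·P over the event = 3·(5/31) + 3·(4/31) + 6·(5/31) + 6·(1/31) + 7·(3/31) + 7·(2/31) + 7·(4/31) = 126/31.
E[S | T ∈ {2, 3, 5}] = (126/31) / (24/31) = 21/4.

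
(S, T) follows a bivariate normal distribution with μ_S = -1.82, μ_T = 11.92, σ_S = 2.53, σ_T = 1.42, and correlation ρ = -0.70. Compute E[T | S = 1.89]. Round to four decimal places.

For a bivariate normal, E[T | S=x] = μ_T + ρ·(σ_T/σ_S)·(x − μ_S).
E[T | S=1.89] = 11.92 + (-0.70)·(1.42/2.53)·(1.89 − (-1.82)) = 11.92 + (-0.39289)·(3.71) = 10.4624.

10.4624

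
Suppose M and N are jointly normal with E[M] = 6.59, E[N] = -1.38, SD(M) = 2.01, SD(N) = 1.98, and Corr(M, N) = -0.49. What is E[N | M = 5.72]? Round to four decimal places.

-0.9601

For a bivariate normal, E[N | M=x] = μ_N + ρ·(σ_N/σ_M)·(x − μ_M).
E[N | M=5.72] = -1.38 + (-0.49)·(1.98/2.01)·(5.72 − (6.59)) = -1.38 + (-0.48269)·(-0.87) = -0.9601.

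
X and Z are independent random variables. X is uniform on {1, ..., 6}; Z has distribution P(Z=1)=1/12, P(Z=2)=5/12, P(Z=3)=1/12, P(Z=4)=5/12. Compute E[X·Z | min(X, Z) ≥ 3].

69/4

P(min(X, Z) ≥ 3) = 1/3.
Summing XZ·P(x,y) over outcomes with min(X, Z) ≥ 3 gives 23/4.
E[X·Z | min(X, Z) ≥ 3] = (23/4) / (1/3) = 69/4.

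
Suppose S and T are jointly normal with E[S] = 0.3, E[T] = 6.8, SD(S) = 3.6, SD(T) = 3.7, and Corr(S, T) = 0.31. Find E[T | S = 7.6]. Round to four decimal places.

9.1259

The regression of T on S has slope ρ·σ_T/σ_S and passes through (μ_S, μ_T).
E[T | S=7.6] = 6.8 + (0.31)·(3.7/3.6)·(7.6 − (0.3)) = 6.8 + (0.31861)·(7.3) = 9.1259.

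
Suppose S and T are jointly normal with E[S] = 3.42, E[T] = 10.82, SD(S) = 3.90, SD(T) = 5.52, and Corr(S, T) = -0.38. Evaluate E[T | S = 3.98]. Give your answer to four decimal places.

The regression of T on S has slope ρ·σ_T/σ_S and passes through (μ_S, μ_T).
E[T | S=3.98] = 10.82 + (-0.38)·(5.52/3.90)·(3.98 − (3.42)) = 10.82 + (-0.53785)·(0.56) = 10.5188.

10.5188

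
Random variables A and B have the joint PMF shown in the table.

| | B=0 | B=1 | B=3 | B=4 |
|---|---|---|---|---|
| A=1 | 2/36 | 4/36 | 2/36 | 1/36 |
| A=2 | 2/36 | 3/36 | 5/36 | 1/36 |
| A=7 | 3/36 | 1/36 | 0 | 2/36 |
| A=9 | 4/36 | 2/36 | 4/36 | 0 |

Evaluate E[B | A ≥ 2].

P(A ≥ 2) = 3/4.
Summing B·P(A=x,B=y) over the conditioning event gives 5/4.
E[B | A ≥ 2] = (5/4) / (3/4) = 5/3.

5/3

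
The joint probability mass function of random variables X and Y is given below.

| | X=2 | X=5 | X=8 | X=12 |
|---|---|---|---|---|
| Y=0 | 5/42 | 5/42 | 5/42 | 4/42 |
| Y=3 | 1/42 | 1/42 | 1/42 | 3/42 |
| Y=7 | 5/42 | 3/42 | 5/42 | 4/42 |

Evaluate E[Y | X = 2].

38/11

P(X = 2) = 11/42.
Σ Y·P over the event = 0·(5/42) + 3·(1/42) + 7·(5/42) = 19/21.
E[Y | X = 2] = (19/21) / (11/42) = 38/11.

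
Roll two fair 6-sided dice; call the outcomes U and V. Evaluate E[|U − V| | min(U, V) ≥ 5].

1/2

P(min(U, V) ≥ 5) = 1/9.
Summing |U−V|·P(x,y) over outcomes with min(U, V) ≥ 5 gives 1/18.
E[|U − V| | min(U, V) ≥ 5] = (1/18) / (1/9) = 1/2.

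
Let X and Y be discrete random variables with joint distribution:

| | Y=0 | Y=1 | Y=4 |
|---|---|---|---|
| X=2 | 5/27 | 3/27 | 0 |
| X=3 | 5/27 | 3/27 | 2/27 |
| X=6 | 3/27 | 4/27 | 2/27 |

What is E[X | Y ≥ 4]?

P(Y ≥ 4) = 4/27.
Σ X·P over the event = 3·(2/27) + 6·(2/27) = 2/3.
E[X | Y ≥ 4] = (2/3) / (4/27) = 9/2.

9/2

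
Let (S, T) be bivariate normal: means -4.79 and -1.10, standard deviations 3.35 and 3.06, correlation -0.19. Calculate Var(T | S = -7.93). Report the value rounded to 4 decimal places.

The conditional variance in a bivariate normal is σ_T²(1 − ρ²), independent of x.
Var(T | S=-7.93) = (3.06)²·(1 − (-0.19)²) = 9.3636·0.9639 = 9.0256.

9.0256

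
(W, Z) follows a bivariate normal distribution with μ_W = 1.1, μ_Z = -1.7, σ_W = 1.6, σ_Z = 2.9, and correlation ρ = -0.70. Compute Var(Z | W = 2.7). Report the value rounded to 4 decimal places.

Var(Z | W=x) = (1 − ρ²)·σ_Z².
Var(Z | W=2.7) = (2.9)²·(1 − (-0.70)²) = 8.41·0.51 = 4.2891.

4.2891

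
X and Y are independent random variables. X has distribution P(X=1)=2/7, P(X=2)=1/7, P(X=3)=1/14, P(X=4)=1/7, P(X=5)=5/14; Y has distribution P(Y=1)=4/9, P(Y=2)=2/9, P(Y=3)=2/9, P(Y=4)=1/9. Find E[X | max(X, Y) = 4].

P(max(X, Y) = 4) = 25/126.
Summing X·P(x,y) over outcomes with max(X, Y) = 4 gives 83/126.
E[X | max(X, Y) = 4] = (83/126) / (25/126) = 83/25.

83/25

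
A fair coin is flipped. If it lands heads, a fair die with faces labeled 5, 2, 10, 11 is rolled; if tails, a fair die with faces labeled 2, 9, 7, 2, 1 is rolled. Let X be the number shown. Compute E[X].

E[X | heads] = (5+2+10+11)/4 = 7.
E[X | tails] = (2+9+7+2+1)/5 = 21/5.
E[X] = (1/2)·(7) + (1/2)·(21/5) = 28/5.

28/5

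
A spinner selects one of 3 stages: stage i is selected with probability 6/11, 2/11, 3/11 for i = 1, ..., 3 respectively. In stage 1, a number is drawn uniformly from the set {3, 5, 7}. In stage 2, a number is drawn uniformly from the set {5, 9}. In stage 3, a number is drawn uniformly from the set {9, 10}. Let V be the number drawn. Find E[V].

E[V | stage 1] = (3+5+7)/3 = 5.
E[V | stage 2] = (5+9)/2 = 7.
E[V | stage 3] = (9+10)/2 = 19/2.
E[V] = (6/11)·(5) + (2/11)·(7) + (3/11)·(19/2) = 145/22.

145/22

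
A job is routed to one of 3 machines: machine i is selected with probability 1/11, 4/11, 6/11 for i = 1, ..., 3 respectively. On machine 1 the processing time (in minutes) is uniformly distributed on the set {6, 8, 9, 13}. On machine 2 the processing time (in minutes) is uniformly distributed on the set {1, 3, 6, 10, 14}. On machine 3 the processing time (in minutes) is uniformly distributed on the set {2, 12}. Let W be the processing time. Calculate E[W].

E[W | machine 1] = (6+8+9+13)/4 = 9.
E[W | machine 2] = (1+3+6+10+14)/5 = 34/5.
E[W | machine 3] = (2+12)/2 = 7.
By the law of total expectation,
E[W] = (1/11)·(9) + (4/11)·(34/5) + (6/11)·(7) = 391/55.

391/55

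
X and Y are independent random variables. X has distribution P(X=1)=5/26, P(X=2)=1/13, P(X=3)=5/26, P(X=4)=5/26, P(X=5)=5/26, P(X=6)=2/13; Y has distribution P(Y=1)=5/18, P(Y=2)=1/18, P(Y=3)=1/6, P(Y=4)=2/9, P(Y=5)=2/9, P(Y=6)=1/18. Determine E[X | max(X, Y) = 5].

P(max(X, Y) = 5) = 17/52.
Summing X·P(x,y) over outcomes with max(X, Y) = 5 gives 601/468.
E[X | max(X, Y) = 5] = (601/468) / (17/52) = 601/153.

601/153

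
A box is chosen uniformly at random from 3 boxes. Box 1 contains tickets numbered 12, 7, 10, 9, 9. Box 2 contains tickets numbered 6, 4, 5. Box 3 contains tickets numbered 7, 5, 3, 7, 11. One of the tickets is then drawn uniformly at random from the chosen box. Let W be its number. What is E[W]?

E[W | box 1] = (12+7+10+9+9)/5 = 47/5.
E[W | box 2] = (6+4+5)/3 = 5.
E[W | box 3] = (7+5+3+7+11)/5 = 33/5.
E[W] = (1/3)·(47/5) + (1/3)·(5) + (1/3)·(33/5) = 7.

7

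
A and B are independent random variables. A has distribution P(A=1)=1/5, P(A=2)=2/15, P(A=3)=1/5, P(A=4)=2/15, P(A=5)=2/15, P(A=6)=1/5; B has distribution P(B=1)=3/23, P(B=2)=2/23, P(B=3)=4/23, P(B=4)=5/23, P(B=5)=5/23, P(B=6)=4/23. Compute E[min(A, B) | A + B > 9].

P(A + B > 9) = 68/345.
Summing min(A,B)·P(x,y) over outcomes with A + B > 9 gives 329/345.
E[min(A, B) | A + B > 9] = (329/345) / (68/345) = 329/68.

329/68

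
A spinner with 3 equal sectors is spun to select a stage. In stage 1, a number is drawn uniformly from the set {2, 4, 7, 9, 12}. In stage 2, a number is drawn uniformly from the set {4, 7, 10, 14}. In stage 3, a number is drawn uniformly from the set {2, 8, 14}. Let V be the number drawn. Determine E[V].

E[V | stage 1] = (2+4+7+9+12)/5 = 34/5.
E[V | stage 2] = (4+7+10+14)/4 = 35/4.
E[V | stage 3] = (2+8+14)/3 = 8.
By the law of total expectation,
E[V] = (1/3)·(34/5) + (1/3)·(35/4) + (1/3)·(8) = 157/20.

157/20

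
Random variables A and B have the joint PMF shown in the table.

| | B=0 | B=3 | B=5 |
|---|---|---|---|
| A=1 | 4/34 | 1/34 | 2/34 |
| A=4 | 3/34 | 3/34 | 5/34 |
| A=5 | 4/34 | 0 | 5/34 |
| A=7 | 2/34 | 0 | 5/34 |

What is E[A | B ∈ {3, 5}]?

P(B ∈ {3, 5}) = 21/34.
Summing A·P(A=x,B=y) over the conditioning event gives 95/34.
E[A | B ∈ {3, 5}] = (95/34) / (21/34) = 95/21.

95/21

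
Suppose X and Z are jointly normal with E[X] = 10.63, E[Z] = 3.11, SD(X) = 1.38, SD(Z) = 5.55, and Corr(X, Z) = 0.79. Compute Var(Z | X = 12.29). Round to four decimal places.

11.5787

Var(Z | X=x) = (1 − ρ²)·σ_Z².
Var(Z | X=12.29) = (5.55)²·(1 − (0.79)²) = 30.8025·0.3759 = 11.5787.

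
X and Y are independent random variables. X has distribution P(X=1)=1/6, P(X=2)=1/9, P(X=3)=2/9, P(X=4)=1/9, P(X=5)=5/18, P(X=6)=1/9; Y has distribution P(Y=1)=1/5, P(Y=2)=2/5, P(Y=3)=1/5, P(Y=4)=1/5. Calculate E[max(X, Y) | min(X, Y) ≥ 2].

P(min(X, Y) ≥ 2) = 2/3.
Summing max(X,Y)·P(x,y) over outcomes with min(X, Y) ≥ 2 gives 127/45.
E[max(X, Y) | min(X, Y) ≥ 2] = (127/45) / (2/3) = 127/30.

127/30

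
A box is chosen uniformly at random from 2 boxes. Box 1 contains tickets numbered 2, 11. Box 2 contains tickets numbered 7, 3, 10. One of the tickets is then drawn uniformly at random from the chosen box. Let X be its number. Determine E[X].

E[X | box 1] = (2+11)/2 = 13/2.
E[X | box 2] = (7+3+10)/3 = 20/3.
By the law of total expectation,
E[X] = (1/2)·(13/2) + (1/2)·(20/3) = 79/12.

79/12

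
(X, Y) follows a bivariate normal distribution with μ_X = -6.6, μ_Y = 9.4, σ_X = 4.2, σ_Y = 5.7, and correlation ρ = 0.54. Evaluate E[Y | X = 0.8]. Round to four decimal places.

14.8231

E[Y | X=x] = μ_Y + ρ(σ_Y/σ_X)(x − μ_X) for jointly normal variables.
E[Y | X=0.8] = 9.4 + (0.54)·(5.7/4.2)·(0.8 − (-6.6)) = 9.4 + (0.732857)·(7.4) = 14.8231.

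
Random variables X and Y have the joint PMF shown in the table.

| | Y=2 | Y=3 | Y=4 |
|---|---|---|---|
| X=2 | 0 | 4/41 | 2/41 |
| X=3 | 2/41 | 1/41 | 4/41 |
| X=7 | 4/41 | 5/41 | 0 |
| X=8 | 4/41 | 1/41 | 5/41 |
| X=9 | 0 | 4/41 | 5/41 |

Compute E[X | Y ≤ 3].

156/25

P(Y ≤ 3) = 25/41.
Σ X·P over the event = 2·(4/41) + 3·(2/41) + 3·(1/41) + 7·(4/41) + 7·(5/41) + 8·(4/41) + 8·(1/41) + 9·(4/41) = 156/41.
E[X | Y ≤ 3] = (156/41) / (25/41) = 156/25.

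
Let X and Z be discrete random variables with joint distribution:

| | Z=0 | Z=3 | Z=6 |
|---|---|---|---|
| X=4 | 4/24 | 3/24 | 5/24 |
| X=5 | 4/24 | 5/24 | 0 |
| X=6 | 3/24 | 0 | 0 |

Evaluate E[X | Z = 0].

54/11

P(Z = 0) = 11/24.
Σ X·P over the event = 4·(4/24) + 5·(4/24) + 6·(3/24) = 9/4.
E[X | Z = 0] = (9/4) / (11/24) = 54/11.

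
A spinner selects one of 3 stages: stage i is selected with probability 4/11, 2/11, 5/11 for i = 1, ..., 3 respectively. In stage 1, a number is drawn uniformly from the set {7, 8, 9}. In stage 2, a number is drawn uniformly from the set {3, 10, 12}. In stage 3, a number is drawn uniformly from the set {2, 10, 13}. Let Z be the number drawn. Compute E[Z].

E[Z | stage 1] = (7+8+9)/3 = 8.
E[Z | stage 2] = (3+10+12)/3 = 25/3.
E[Z | stage 3] = (2+10+13)/3 = 25/3.
E[Z] = (4/11)·(8) + (2/11)·(25/3) + (5/11)·(25/3) = 271/33.

271/33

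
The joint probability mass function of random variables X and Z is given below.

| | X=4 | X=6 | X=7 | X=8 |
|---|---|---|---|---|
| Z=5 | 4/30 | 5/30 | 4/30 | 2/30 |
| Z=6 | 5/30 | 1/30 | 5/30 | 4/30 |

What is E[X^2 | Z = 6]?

P(Z = 6) = 1/2.
Σ X^2·P over the event = 16·(5/30) + 36·(1/30) + 49·(5/30) + 64·(4/30) = 617/30.
E[X^2 | Z = 6] = (617/30) / (1/2) = 617/15.

617/15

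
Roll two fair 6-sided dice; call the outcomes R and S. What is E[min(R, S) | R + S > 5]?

P(R + S > 5) = 13/18.
Summing min(R,S)·P(x,y) over outcomes with R + S > 5 gives 13/6.
E[min(R, S) | R + S > 5] = (13/6) / (13/18) = 3.

3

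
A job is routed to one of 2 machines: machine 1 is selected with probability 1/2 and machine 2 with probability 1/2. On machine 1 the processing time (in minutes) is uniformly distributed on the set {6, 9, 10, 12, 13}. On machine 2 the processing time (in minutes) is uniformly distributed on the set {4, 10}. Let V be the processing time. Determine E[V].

E[V | machine 1] = (6+9+10+12+13)/5 = 10.
E[V | machine 2] = (4+10)/2 = 7.
By the law of total expectation,
E[V] = (1/2)·(10) + (1/2)·(7) = 17/2.

17/2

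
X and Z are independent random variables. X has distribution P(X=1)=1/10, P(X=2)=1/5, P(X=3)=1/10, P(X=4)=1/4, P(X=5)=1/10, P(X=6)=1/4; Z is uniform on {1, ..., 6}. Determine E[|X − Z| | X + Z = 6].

34/15

P(X + Z = 6) = 1/8.
Summing |X−Z|·P(x,y) over outcomes with X + Z = 6 gives 17/60.
E[|X − Z| | X + Z = 6] = (17/60) / (1/8) = 34/15.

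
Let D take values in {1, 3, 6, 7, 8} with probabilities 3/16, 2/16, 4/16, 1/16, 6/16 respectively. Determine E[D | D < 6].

P(D < 6) = 5/16.
Σ over the event: 1·3/16 + 3·1/8 = 9/16.
E[D | D < 6] = (9/16) / (5/16) = 9/5.

9/5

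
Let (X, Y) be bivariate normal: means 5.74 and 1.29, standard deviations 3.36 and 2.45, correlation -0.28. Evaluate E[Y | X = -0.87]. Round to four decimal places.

The regression of Y on X has slope ρ·σ_Y/σ_X and passes through (μ_X, μ_Y).
E[Y | X=-0.87] = 1.29 + (-0.28)·(2.45/3.36)·(-0.87 − (5.74)) = 1.29 + (-0.204167)·(-6.61) = 2.6395.

2.6395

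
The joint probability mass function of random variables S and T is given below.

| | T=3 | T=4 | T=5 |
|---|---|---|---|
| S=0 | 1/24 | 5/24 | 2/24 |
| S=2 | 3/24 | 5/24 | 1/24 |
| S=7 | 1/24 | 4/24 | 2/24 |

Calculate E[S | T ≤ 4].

51/19

P(T ≤ 4) = 19/24.
Σ S·P over the event = 0·(1/24) + 0·(5/24) + 2·(3/24) + 2·(5/24) + 7·(1/24) + 7·(4/24) = 17/8.
E[S | T ≤ 4] = (17/8) / (19/24) = 51/19.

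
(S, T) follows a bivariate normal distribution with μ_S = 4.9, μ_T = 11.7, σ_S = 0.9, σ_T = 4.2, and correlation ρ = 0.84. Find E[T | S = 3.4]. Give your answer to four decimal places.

The regression of T on S has slope ρ·σ_T/σ_S and passes through (μ_S, μ_T).
E[T | S=3.4] = 11.7 + (0.84)·(4.2/0.9)·(3.4 − (4.9)) = 11.7 + (3.92)·(-1.5) = 5.8200.

5.8200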